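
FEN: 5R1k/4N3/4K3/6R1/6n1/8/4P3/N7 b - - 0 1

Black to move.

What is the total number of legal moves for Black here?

1

Black to move; king on h8.
In check: yes, from the white rook on f8.
Legal moves: Kh7.
Count: 1.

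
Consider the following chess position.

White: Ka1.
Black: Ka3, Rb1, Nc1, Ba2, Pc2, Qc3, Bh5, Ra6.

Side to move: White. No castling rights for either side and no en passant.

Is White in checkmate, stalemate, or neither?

White to move; white king on a1.
In check: yes, from the black rook on b1 and the black queen on c3.
King squares — b1: attacked by Ba2; a2: attacked by Nc1; b2: attacked by Rb1.
Legal moves for White: none.
In check with no legal moves → checkmate.

checkmate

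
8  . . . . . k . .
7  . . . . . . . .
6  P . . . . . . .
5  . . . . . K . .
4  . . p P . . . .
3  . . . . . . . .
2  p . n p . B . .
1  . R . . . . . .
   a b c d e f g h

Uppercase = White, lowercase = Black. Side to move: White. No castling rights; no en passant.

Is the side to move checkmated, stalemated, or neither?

neither

White to move; white king on f5.
In check: no.
Legal moves for White include: Kg6, Kf6, Ke6, Kg5, Ke5, Kg4, Kf4, Ke4, Bh4, Bg3, Be3, Bg1, Be1, Rb8+, Rb7, Rb6, Rb5, Rb4, ... (list truncated; more exist).
White has legal moves and is not in check → neither.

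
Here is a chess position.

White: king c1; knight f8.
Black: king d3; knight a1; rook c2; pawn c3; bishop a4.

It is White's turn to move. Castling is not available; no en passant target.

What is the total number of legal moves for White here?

2

White to move; king on c1.
In check: yes, from the black rook on c2.
Legal moves: Kd1, Kb1.
Count: 2.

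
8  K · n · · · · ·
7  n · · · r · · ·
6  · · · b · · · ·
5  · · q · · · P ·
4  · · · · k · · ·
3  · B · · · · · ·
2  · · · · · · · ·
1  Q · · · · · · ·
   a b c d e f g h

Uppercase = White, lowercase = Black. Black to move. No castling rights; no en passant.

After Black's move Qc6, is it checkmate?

After Qc6: white king on a8; in check: yes, from the black queen on c6.
King squares — a7: attacked by Re7; b7: attacked by Qc6; b8: attacked by Bd6.
White has no legal moves → checkmate.

yes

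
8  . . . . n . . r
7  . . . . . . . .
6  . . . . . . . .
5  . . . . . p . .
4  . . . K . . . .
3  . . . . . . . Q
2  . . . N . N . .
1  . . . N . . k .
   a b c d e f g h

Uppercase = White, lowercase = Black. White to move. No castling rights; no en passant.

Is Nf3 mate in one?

yes

After Nf3: black king on g1; in check: yes, from the white knight on f3.
King squares — f1: attacked by Qh3; h1: attacked by Nf2; f2: attacked by Nd1; g2: attacked by Qh3; h2: attacked by Nf3.
Black has no legal moves → checkmate.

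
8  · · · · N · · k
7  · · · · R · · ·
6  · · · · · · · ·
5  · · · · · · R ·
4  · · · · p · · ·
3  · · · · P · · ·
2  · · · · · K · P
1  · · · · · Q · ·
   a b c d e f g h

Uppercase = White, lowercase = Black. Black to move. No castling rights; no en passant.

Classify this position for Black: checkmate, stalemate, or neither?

Black to move; black king on h8.
In check: no.
King squares — g7: attacked by Rg5; h7: attacked by Re7; g8: attacked by Rg5.
Legal moves for Black: none.
Not in check and no legal moves → stalemate.

stalemate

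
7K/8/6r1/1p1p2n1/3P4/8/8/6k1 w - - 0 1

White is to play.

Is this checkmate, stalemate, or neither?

stalemate

White to move; white king on h8.
In check: no.
King squares — g7: attacked by Rg6; h7: attacked by Ng5; g8: attacked by Rg6.
Legal moves for White: none.
Not in check and no legal moves → stalemate.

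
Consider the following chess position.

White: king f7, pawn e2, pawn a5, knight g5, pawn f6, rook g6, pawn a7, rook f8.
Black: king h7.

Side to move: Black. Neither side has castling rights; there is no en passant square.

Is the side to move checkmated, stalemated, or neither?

checkmate

Black to move; black king on h7.
In check: yes, from the white knight on g5.
King squares — g6: attacked by Kf7; h6: attacked by Rg6; g7: attacked by Pf6; g8: attacked by Rg6; h8: attacked by Rf8.
Legal moves for Black: none.
In check with no legal moves → checkmate.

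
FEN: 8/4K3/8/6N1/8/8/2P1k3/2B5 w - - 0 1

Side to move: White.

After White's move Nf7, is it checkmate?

After Nf7: black king on e2; in check: no.
Black is not in check, so this cannot be checkmate.

no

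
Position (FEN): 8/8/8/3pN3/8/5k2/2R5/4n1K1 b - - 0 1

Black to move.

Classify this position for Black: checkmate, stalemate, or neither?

neither

Black to move; black king on f3.
In check: yes, from the white knight on e5.
King squares — e2: attacked by Rc2; f2: attacked by Kg1; g2: attacked by Kg1; e3: available; g3: available; e4: available; f4: available; g4: attacked by Ne5.
Legal moves for Black: Kf4, Ke4, Kg3, Ke3.
Black is in check but has 4 legal moves → neither.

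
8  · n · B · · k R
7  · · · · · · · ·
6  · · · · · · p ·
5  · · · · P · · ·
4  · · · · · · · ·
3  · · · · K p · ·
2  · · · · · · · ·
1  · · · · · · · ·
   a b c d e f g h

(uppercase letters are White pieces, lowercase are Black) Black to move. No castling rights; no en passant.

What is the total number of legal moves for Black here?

Black to move; king on g8.
In check: yes, from the white rook on h8.
Legal moves: Kxh8, Kg7, Kf7.
Count: 3.

3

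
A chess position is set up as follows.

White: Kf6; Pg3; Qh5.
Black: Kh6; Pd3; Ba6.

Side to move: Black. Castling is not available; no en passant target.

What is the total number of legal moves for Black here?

1

Black to move; king on h6.
In check: yes, from the white queen on h5.
Legal moves: Kxh5.
Count: 1.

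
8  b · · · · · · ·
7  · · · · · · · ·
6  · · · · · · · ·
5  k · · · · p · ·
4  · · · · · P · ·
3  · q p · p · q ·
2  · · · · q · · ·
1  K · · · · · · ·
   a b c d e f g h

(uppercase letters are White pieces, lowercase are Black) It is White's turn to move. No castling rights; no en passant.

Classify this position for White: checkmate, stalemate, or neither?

White to move; white king on a1.
In check: no.
King squares — b1: attacked by Qb3; a2: attacked by Qe2; b2: attacked by Qe2.
Legal moves for White: none.
Not in check and no legal moves → stalemate.

stalemate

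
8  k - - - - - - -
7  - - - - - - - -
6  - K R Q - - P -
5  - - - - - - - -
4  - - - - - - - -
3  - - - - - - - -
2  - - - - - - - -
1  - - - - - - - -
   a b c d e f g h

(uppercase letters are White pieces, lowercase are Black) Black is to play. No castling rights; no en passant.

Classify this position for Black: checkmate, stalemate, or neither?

stalemate

Black to move; black king on a8.
In check: no.
King squares — a7: attacked by Kb6; b7: attacked by Kb6; b8: attacked by Qd6.
Legal moves for Black: none.
Not in check and no legal moves → stalemate.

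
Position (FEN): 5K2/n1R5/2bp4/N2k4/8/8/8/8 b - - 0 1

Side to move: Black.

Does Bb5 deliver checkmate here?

no

After Bb5: white king on f8; in check: no.
White is not in check, so this cannot be checkmate.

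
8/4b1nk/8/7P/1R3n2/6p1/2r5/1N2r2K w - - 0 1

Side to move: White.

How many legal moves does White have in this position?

0

White to move; king on h1.
In check: yes, from the black rook on e1.
Legal moves: none.
Count: 0.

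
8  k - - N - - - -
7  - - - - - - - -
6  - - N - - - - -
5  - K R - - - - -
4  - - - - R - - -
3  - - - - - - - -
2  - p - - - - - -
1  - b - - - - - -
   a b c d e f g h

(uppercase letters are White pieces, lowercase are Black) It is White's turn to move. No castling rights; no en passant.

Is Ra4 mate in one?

yes

After Ra4: black king on a8; in check: yes, from the white rook on a4.
King squares — a7: attacked by Ra4; b7: attacked by Nd8; b8: attacked by Nc6.
Black has no legal moves → checkmate.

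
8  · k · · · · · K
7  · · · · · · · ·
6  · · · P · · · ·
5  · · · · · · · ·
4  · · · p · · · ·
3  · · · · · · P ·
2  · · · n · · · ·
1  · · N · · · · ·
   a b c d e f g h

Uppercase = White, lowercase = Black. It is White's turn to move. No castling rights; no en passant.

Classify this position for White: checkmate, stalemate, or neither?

White to move; white king on h8.
In check: no.
Legal moves for White: Kg8, Kh7, Kg7, Nd3, Nb3, Ne2, Na2, d7, g4.
White has 9 legal moves and is not in check → neither.

neither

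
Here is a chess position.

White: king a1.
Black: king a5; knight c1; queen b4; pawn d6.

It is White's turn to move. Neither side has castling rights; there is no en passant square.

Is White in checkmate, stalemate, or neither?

stalemate

White to move; white king on a1.
In check: no.
King squares — b1: attacked by Qb4; a2: attacked by Nc1; b2: attacked by Qb4.
Legal moves for White: none.
Not in check and no legal moves → stalemate.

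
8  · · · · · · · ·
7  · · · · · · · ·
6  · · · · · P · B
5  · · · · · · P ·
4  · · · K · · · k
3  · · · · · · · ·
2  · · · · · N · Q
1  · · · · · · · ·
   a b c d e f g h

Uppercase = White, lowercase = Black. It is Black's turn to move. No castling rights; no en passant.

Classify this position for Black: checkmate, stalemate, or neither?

checkmate

Black to move; black king on h4.
In check: yes, from the white queen on h2.
King squares — g3: attacked by Qh2; h3: attacked by Nf2; g4: attacked by Nf2; g5: attacked by Bh6; h5: attacked by Qh2.
Legal moves for Black: none.
In check with no legal moves → checkmate.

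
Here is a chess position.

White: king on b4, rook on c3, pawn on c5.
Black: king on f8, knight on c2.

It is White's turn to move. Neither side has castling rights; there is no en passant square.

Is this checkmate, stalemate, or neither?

neither

White to move; white king on b4.
In check: yes, from the black knight on c2.
King squares — a3: attacked by Nc2; b3: available; c3: own rook; a4: available; c4: available; a5: available; b5: available; c5: own pawn.
Legal moves for White: Kb5, Ka5, Kc4, Ka4, Kb3, Rxc2.
White is in check but has 6 legal moves → neither.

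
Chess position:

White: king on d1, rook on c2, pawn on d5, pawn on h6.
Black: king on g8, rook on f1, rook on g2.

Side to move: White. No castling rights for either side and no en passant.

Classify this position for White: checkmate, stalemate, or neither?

checkmate

White to move; white king on d1.
In check: yes, from the black rook on f1.
King squares — c1: attacked by Rf1; e1: attacked by Rf1; c2: own rook; d2: attacked by Rg2; e2: attacked by Rg2.
Legal moves for White: none.
In check with no legal moves → checkmate.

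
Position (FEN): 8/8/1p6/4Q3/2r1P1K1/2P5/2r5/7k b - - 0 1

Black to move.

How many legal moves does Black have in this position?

21

Black to move; king on h1.
In check: no.
Legal moves: Rc8, Rc7, Rc6, Rc5, Rxe4+, Rd4, Rb4, Ra4, R4xc3, R2xc3, Rh2, Rg2+, Rf2, Re2, Rd2, Rb2, Ra2, Rc1, Kg2, Kg1, b5.
Count: 21.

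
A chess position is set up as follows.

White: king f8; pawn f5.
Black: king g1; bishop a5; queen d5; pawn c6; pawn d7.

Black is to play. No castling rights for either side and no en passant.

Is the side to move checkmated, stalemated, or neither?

neither

Black to move; black king on g1.
In check: no.
Legal moves for Black include: Qg8+, Qf7+, Qe6, Qd6+, Qxf5+, Qe5, Qc5+, Qb5, Qe4, Qd4, Qc4, Qf3, Qd3, Qb3, Qg2, Qd2, Qa2, Qh1, ... (list truncated; more exist).
Black has legal moves and is not in check → neither.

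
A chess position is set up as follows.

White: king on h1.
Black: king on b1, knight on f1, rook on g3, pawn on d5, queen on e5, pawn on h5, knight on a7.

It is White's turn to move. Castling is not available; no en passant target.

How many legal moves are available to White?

White to move; king on h1.
In check: no.
Legal moves: none.
Count: 0.

0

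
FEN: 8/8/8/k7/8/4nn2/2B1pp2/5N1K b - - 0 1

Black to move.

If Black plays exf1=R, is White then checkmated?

After exf1=R: white king on h1; in check: yes, from the black rook on f1.
King squares — g1: attacked by Rf1; g2: attacked by Ne3; h2: attacked by Nf3.
White has no legal moves → checkmate.

yes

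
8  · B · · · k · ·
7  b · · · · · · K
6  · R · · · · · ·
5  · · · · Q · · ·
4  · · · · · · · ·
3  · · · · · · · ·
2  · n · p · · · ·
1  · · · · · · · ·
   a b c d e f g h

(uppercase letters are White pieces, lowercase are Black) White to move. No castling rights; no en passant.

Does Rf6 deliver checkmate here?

After Rf6: black king on f8; in check: yes, from the white rook on f6.
King squares — e7: attacked by Qe5; f7: attacked by Rf6; g7: attacked by Kh7; e8: attacked by Qe5; g8: attacked by Kh7.
Black has no legal moves → checkmate.

yes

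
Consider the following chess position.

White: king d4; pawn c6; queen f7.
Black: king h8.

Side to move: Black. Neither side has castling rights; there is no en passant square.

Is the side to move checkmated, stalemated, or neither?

stalemate

Black to move; black king on h8.
In check: no.
King squares — g7: attacked by Qf7; h7: attacked by Qf7; g8: attacked by Qf7.
Legal moves for Black: none.
Not in check and no legal moves → stalemate.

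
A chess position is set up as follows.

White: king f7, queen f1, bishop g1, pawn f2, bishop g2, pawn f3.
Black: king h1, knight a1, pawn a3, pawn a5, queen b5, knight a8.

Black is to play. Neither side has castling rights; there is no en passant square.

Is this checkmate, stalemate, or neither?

checkmate

Black to move; black king on h1.
In check: yes, from the white bishop on g2.
King squares — g1: attacked by Qf1; g2: attacked by Qf1; h2: attacked by Bg1.
Legal moves for Black: none.
In check with no legal moves → checkmate.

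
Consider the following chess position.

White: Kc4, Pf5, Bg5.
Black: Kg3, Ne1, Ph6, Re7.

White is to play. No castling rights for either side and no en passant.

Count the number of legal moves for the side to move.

White to move; king on c4.
In check: no.
Legal moves: Bxe7, Bxh6, Bf6, Bh4+, Bf4+, Be3, Bd2, Bc1, Kd5, Kc5, Kb5, Kd4, Kb4, Kc3, Kb3, f6.
Count: 16.

16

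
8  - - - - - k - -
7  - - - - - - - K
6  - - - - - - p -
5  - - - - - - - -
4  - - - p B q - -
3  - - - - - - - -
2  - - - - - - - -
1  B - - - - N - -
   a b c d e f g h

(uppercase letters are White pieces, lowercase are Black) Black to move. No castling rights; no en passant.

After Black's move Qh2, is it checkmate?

no

After Qh2: white king on h7; in check: yes, from the black queen on h2.
White has 2 legal replies: Kxg6, Nxh2.
In check but a legal move exists → not checkmate.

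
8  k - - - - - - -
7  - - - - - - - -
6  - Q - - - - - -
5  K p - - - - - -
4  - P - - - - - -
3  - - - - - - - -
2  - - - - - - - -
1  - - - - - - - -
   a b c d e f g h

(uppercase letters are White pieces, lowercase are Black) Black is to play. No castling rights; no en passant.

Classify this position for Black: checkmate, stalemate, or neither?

Black to move; black king on a8.
In check: no.
King squares — a7: attacked by Qb6; b7: attacked by Qb6; b8: attacked by Qb6.
Legal moves for Black: none.
Not in check and no legal moves → stalemate.

stalemate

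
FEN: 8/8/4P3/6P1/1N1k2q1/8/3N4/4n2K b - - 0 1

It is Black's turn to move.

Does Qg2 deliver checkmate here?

yes

After Qg2: white king on h1; in check: yes, from the black queen on g2.
King squares — g1: attacked by Qg2; g2: attacked by Ne1; h2: attacked by Qg2.
White has no legal moves → checkmate.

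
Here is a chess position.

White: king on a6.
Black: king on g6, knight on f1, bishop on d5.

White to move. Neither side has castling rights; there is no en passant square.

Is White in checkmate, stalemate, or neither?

neither

White to move; white king on a6.
In check: no.
Legal moves for White: Ka7, Kb6, Kb5, Ka5.
White has 4 legal moves and is not in check → neither.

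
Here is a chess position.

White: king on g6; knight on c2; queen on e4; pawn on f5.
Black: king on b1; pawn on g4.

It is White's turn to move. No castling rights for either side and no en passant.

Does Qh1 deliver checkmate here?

no

After Qh1: black king on b1; in check: yes, from the white queen on h1.
Black has 3 legal replies: Kxc2, Kb2, Ka2.
In check but a legal move exists → not checkmate.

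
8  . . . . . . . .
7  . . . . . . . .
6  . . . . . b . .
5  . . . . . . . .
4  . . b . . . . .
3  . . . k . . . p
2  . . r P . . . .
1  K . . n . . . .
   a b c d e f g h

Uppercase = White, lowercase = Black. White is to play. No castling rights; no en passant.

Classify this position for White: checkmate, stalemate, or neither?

White to move; white king on a1.
In check: yes, from the black bishop on f6.
Legal moves for White: Kb1.
White is in check but has 1 legal move → neither.

neither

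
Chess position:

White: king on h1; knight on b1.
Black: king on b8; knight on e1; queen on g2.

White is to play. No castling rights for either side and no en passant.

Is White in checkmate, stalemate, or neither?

checkmate

White to move; white king on h1.
In check: yes, from the black queen on g2.
King squares — g1: attacked by Qg2; g2: attacked by Ne1; h2: attacked by Qg2.
Legal moves for White: none.
In check with no legal moves → checkmate.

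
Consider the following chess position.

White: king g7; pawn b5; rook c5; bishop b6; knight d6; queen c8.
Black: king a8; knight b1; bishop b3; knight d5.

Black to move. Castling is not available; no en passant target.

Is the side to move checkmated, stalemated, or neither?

checkmate

Black to move; black king on a8.
In check: yes, from the white queen on c8.
King squares — a7: attacked by Bb6; b7: attacked by Nd6; b8: attacked by Qc8.
Legal moves for Black: none.
In check with no legal moves → checkmate.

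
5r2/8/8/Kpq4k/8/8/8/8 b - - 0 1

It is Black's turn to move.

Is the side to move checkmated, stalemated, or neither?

neither

Black to move; black king on h5.
In check: no.
Legal moves for Black include: Rh8, Rg8, Re8, Rd8, Rc8, Rb8, Ra8#, Rf7, Rf6, Rf5, Rf4, Rf3, Rf2, Rf1, Kh6, Kg6, Kg5, Kh4, ... (list truncated; more exist).
Black has legal moves and is not in check → neither.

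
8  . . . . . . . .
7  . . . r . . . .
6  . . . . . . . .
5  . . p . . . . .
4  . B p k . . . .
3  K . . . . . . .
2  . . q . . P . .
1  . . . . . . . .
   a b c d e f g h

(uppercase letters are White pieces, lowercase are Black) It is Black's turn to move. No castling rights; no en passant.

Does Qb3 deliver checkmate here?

After Qb3: white king on a3; in check: yes, from the black queen on b3.
King squares — a2: attacked by Qb3; b2: attacked by Qb3; b3: attacked by Pc4; a4: attacked by Qb3; b4: own bishop.
White has no legal moves → checkmate.

yes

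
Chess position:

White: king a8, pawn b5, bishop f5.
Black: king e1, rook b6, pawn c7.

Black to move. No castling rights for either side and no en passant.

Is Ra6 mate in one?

After Ra6: white king on a8; in check: yes, from the black rook on a6.
White has 3 legal replies: Kb8, Kb7, bxa6.
In check but a legal move exists → not checkmate.

no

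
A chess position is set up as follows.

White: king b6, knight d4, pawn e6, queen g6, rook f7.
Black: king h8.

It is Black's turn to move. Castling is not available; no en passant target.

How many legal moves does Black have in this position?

0

Black to move; king on h8.
In check: no.
Legal moves: none.
Count: 0.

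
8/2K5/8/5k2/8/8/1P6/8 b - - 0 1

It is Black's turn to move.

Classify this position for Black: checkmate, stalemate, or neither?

Black to move; black king on f5.
In check: no.
Legal moves for Black: Kg6, Kf6, Ke6, Kg5, Ke5, Kg4, Kf4, Ke4.
Black has 8 legal moves and is not in check → neither.

neither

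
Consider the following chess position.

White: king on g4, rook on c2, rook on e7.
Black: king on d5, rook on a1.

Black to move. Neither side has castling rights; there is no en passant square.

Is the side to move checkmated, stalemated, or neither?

neither

Black to move; black king on d5.
In check: no.
Legal moves for Black: Kd6, Kd4, Ra8, Ra7, Ra6, Ra5, Ra4+, Ra3, Ra2, Rh1, Rg1+, Rf1, Re1, Rd1, Rc1, Rb1.
Black has 16 legal moves and is not in check → neither.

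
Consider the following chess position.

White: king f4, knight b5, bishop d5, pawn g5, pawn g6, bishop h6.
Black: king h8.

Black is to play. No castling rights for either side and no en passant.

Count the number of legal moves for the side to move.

0

Black to move; king on h8.
In check: no.
Legal moves: none.
Count: 0.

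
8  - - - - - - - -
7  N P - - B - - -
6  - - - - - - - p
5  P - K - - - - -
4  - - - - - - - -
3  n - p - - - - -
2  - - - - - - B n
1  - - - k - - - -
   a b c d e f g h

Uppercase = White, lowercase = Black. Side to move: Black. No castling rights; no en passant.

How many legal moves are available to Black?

Black to move; king on d1.
In check: no.
Legal moves: Nb5, Nc4, Nc2, Nb1, Ng4, Nf3, Nf1, Ke2, Kd2, Kc2, Ke1, Kc1, h5, c2.
Count: 14.

14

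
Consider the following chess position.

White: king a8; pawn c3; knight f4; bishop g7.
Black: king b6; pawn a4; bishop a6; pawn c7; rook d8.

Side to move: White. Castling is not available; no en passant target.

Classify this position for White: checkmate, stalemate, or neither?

White to move; white king on a8.
In check: yes, from the black rook on d8.
King squares — a7: attacked by Kb6; b7: attacked by Ba6; b8: attacked by Rd8.
Legal moves for White: none.
In check with no legal moves → checkmate.

checkmate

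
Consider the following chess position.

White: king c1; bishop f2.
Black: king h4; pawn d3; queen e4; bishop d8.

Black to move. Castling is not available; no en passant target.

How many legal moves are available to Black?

Black to move; king on h4.
In check: yes, from the white bishop on f2.
Legal moves: Kh5, Kg5, Kg4, Kh3.
Count: 4.

4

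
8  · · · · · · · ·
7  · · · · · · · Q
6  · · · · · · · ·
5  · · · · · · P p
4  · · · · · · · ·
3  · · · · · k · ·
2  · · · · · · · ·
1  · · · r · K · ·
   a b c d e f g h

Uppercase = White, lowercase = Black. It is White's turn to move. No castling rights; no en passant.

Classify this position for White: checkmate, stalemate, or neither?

White to move; white king on f1.
In check: yes, from the black rook on d1.
King squares — e1: attacked by Rd1; g1: attacked by Rd1; e2: attacked by Kf3; f2: attacked by Kf3; g2: attacked by Kf3.
Legal moves for White: none.
In check with no legal moves → checkmate.

checkmate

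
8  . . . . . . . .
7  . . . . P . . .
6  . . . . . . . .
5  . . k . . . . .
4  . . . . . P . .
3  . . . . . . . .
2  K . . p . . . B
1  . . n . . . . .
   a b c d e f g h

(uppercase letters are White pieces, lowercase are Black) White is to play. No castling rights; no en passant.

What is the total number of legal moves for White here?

White to move; king on a2.
In check: yes, from the black knight on c1.
Legal moves: Ka3, Kb2, Kb1, Ka1.
Count: 4.

4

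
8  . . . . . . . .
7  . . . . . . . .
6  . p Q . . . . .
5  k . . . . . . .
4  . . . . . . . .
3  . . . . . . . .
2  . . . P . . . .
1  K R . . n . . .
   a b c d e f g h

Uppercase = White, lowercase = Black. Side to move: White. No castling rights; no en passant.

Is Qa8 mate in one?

After Qa8: black king on a5; in check: yes, from the white queen on a8.
King squares — a4: attacked by Qa8; b4: attacked by Rb1; b5: attacked by Rb1; a6: attacked by Qa8; b6: own pawn.
Black has no legal moves → checkmate.

yes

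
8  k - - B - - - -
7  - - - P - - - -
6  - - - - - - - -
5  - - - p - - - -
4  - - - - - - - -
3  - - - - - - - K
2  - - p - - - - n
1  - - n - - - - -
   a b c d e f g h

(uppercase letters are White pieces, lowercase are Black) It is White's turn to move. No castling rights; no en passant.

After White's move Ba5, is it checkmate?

After Ba5: black king on a8; in check: no.
Black is not in check, so this cannot be checkmate.

no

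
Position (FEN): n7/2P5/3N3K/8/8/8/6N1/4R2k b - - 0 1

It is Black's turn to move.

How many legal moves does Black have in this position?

Black to move; king on h1.
In check: yes, from the white rook on e1.
Legal moves: Kh2, Kxg2.
Count: 2.

2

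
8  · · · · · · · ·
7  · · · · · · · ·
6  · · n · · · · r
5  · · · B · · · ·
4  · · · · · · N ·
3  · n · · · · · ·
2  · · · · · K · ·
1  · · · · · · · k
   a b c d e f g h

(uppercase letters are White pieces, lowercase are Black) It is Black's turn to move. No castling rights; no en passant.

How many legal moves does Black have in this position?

0

Black to move; king on h1.
In check: yes, from the white bishop on d5.
Legal moves: none.
Count: 0.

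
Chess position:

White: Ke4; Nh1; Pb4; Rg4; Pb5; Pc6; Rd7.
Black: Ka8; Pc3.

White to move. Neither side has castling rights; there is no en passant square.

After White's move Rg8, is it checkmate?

After Rg8: black king on a8; in check: yes, from the white rook on g8.
King squares — a7: attacked by Rd7; b7: attacked by Pc6; b8: attacked by Rg8.
Black has no legal moves → checkmate.

yes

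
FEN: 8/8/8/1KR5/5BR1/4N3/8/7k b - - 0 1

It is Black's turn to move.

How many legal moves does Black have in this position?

0

Black to move; king on h1.
In check: no.
Legal moves: none.
Count: 0.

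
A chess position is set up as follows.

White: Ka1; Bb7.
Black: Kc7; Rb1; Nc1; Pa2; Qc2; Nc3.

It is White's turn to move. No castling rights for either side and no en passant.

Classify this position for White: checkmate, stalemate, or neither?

checkmate

White to move; white king on a1.
In check: yes, from the black rook on b1.
King squares — b1: attacked by Pa2; a2: attacked by Nc1; b2: attacked by Rb1.
Legal moves for White: none.
In check with no legal moves → checkmate.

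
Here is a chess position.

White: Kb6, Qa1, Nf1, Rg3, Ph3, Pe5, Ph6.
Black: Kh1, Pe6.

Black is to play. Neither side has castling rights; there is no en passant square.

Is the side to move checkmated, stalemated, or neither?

Black to move; black king on h1.
In check: no.
King squares — g1: attacked by Rg3; g2: attacked by Rg3; h2: attacked by Nf1.
Legal moves for Black: none.
Not in check and no legal moves → stalemate.

stalemate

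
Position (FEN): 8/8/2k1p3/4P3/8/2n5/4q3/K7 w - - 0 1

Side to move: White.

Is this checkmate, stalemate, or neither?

White to move; white king on a1.
In check: no.
King squares — b1: attacked by Nc3; a2: attacked by Qe2; b2: attacked by Qe2.
Legal moves for White: none.
Not in check and no legal moves → stalemate.

stalemate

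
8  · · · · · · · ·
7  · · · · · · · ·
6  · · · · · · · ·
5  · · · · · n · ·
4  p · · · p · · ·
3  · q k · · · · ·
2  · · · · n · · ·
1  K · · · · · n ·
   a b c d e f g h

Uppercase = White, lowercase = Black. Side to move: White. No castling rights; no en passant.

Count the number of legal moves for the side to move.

0

White to move; king on a1.
In check: no.
Legal moves: none.
Count: 0.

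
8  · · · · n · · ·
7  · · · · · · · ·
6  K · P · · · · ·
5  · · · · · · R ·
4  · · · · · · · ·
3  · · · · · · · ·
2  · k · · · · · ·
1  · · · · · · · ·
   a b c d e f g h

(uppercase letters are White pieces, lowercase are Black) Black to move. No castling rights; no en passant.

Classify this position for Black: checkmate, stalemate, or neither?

neither

Black to move; black king on b2.
In check: no.
Legal moves for Black: Ng7, Nc7+, Nf6, Nd6, Kc3, Kb3, Ka3, Kc2, Ka2, Kc1, Kb1, Ka1.
Black has 12 legal moves and is not in check → neither.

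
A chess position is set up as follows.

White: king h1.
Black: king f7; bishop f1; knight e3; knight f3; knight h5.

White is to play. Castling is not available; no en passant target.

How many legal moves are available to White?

0

White to move; king on h1.
In check: no.
Legal moves: none.
Count: 0.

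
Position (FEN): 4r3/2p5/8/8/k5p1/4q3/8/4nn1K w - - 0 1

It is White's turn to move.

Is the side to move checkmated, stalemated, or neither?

stalemate

White to move; white king on h1.
In check: no.
King squares — g1: attacked by Qe3; g2: attacked by Ne1; h2: attacked by Nf1.
Legal moves for White: none.
Not in check and no legal moves → stalemate.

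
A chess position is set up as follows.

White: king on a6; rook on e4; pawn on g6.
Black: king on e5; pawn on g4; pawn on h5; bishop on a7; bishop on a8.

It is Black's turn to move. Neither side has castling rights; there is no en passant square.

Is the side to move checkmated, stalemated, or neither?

neither

Black to move; black king on e5.
In check: yes, from the white rook on e4.
King squares — d4: attacked by Re4; e4: available; f4: attacked by Re4; d5: available; f5: available; d6: available; e6: attacked by Re4; f6: available.
Legal moves for Black: Kf6, Kd6, Kf5, Kd5, Kxe4, Bxe4.
Black is in check but has 6 legal moves → neither.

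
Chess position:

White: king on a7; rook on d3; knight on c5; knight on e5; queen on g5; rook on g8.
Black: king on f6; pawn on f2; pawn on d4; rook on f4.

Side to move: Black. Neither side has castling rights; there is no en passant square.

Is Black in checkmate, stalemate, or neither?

Black to move; black king on f6.
In check: yes, from the white queen on g5.
King squares — e5: attacked by Qg5; f5: attacked by Qg5; g5: attacked by Rg8; e6: attacked by Nc5; g6: attacked by Ne5; e7: attacked by Qg5; f7: attacked by Ne5; g7: attacked by Qg5.
Legal moves for Black: none.
In check with no legal moves → checkmate.

checkmate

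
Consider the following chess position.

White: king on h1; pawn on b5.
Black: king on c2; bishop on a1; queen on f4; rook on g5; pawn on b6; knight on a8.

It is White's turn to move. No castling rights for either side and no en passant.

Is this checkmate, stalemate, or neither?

stalemate

White to move; white king on h1.
In check: no.
King squares — g1: attacked by Rg5; g2: attacked by Rg5; h2: attacked by Qf4.
Legal moves for White: none.
Not in check and no legal moves → stalemate.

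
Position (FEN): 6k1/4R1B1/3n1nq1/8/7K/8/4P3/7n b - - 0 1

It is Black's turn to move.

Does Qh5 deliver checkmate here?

After Qh5: white king on h4; in check: yes, from the black queen on h5.
King squares — g3: attacked by Nh1; h3: attacked by Qh5; g4: attacked by Qh5; g5: attacked by Qh5; h5: attacked by Nf6.
White has no legal moves → checkmate.

yes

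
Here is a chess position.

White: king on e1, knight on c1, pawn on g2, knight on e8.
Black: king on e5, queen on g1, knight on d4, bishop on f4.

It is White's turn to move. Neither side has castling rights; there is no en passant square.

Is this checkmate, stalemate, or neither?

White to move; white king on e1.
In check: yes, from the black queen on g1.
King squares — d1: attacked by Qg1; f1: attacked by Qg1; d2: attacked by Bf4; e2: attacked by Nd4; f2: attacked by Qg1.
Legal moves for White: none.
In check with no legal moves → checkmate.

checkmate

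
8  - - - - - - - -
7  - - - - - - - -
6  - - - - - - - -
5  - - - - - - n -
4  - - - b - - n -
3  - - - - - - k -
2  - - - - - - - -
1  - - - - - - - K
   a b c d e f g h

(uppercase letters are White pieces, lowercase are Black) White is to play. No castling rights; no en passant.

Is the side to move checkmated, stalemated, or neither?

stalemate

White to move; white king on h1.
In check: no.
King squares — g1: attacked by Bd4; g2: attacked by Kg3; h2: attacked by Kg3.
Legal moves for White: none.
Not in check and no legal moves → stalemate.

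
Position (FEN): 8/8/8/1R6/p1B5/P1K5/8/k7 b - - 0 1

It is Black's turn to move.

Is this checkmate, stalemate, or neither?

Black to move; black king on a1.
In check: no.
King squares — b1: attacked by Rb5; a2: attacked by Bc4; b2: attacked by Kc3.
Legal moves for Black: none.
Not in check and no legal moves → stalemate.

stalemate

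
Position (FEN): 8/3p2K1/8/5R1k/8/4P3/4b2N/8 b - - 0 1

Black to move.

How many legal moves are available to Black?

Black to move; king on h5.
In check: yes, from the white rook on f5.
Legal moves: Kh4.
Count: 1.

1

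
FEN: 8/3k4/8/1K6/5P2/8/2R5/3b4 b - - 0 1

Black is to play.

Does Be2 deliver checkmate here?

no

After Be2: white king on b5; in check: yes, from the black bishop on e2.
White has 7 legal replies: Kb6, Kc5, Ka5, Kb4, Ka4, Rc4, Rxe2.
In check but a legal move exists → not checkmate.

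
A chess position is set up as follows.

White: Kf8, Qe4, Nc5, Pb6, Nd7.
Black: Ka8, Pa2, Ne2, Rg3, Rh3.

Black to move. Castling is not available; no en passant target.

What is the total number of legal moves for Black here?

0

Black to move; king on a8.
In check: yes, from the white queen on e4.
Legal moves: none.
Count: 0.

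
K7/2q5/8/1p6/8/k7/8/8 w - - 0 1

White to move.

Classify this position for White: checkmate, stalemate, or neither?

stalemate

White to move; white king on a8.
In check: no.
King squares — a7: attacked by Qc7; b7: attacked by Qc7; b8: attacked by Qc7.
Legal moves for White: none.
Not in check and no legal moves → stalemate.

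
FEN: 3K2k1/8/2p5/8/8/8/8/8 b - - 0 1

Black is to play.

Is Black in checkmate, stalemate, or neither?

Black to move; black king on g8.
In check: no.
Legal moves for Black: Kh8, Kf8, Kh7, Kg7, Kf7, c5.
Black has 6 legal moves and is not in check → neither.

neither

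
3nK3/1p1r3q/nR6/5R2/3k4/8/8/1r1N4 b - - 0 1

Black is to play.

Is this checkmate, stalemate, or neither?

Black to move; black king on d4.
In check: no.
Legal moves for Black include: Nf7, Ne6, Nc6, Qh8+, Qg8+, Qg7, Qf7+, Qe7#, Qh6, Qg6+, Qh5+, Qxf5, Qh4, Qh3, Qh2, Qh1, Rg7, Rf7, ... (list truncated; more exist).
Black has legal moves and is not in check → neither.

neither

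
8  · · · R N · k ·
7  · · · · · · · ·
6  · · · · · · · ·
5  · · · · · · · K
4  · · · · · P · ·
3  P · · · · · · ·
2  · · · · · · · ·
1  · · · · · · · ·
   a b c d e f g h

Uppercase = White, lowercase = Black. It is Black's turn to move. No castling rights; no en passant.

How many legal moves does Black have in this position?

4

Black to move; king on g8.
In check: no.
Legal moves: Kh8, Kf8, Kh7, Kf7.
Count: 4.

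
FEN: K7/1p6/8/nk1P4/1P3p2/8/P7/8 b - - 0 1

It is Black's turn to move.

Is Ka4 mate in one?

After Ka4: white king on a8; in check: no.
White is not in check, so this cannot be checkmate.

no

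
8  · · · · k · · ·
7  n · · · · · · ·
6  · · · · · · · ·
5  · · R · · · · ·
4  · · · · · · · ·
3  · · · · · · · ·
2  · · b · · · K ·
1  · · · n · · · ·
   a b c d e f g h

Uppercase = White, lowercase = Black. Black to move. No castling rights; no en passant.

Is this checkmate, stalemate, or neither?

neither

Black to move; black king on e8.
In check: no.
Legal moves for Black include: Kf8, Kd8, Kf7, Ke7, Kd7, Nc8, Nc6, Nb5, Bh7, Bg6, Bf5, Be4+, Ba4, Bd3, Bb3, Bb1, Ne3+, Nc3, ... (list truncated; more exist).
Black has legal moves and is not in check → neither.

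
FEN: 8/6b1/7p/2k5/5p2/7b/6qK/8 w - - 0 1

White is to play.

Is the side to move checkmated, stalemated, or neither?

White to move; white king on h2.
In check: yes, from the black queen on g2.
King squares — g1: attacked by Qg2; h1: attacked by Qg2; g2: attacked by Bh3; g3: attacked by Qg2; h3: attacked by Qg2.
Legal moves for White: none.
In check with no legal moves → checkmate.

checkmate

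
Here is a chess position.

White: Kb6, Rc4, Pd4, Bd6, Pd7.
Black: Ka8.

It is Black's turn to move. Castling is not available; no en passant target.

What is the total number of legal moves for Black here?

Black to move; king on a8.
In check: no.
Legal moves: none.
Count: 0.

0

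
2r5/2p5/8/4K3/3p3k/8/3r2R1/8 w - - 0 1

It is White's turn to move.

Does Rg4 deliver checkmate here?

After Rg4: black king on h4; in check: yes, from the white rook on g4.
Black has 3 legal replies: Kh5, Kxg4, Kh3.
In check but a legal move exists → not checkmate.

no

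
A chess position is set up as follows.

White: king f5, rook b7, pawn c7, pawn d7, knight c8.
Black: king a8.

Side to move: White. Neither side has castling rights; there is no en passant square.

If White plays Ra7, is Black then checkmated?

yes

After Ra7: black king on a8; in check: yes, from the white rook on a7.
King squares — a7: attacked by Nc8; b7: attacked by Ra7; b8: attacked by Pc7.
Black has no legal moves → checkmate.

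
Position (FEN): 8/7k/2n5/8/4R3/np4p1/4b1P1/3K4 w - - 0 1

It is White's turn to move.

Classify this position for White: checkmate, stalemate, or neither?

White to move; white king on d1.
In check: yes, from the black bishop on e2.
Legal moves for White: Kxe2, Kd2, Ke1, Kc1, Rxe2.
White is in check but has 5 legal moves → neither.

neither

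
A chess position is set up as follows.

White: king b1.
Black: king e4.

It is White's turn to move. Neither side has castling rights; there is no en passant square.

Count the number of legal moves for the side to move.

5

White to move; king on b1.
In check: no.
Legal moves: Kc2, Kb2, Ka2, Kc1, Ka1.
Count: 5.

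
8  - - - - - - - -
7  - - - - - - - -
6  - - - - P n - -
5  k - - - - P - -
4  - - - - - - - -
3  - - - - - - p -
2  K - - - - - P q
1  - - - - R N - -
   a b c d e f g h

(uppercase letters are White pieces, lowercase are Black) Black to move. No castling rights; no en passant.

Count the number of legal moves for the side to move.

22

Black to move; king on a5.
In check: no.
Legal moves: Ng8, Ne8, Nh7, Nd7, Nh5, Nd5, Ng4, Ne4, Kb6, Ka6, Kb5, Kb4, Ka4, Qh8, Qh7, Qh6, Qh5, Qh4, Qh3, Qxg2+, Qh1, Qg1.
Count: 22.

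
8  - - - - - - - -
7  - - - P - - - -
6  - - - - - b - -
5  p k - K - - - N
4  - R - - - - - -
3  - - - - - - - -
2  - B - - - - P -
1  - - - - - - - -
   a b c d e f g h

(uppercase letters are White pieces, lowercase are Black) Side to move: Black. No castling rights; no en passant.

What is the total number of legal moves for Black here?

Black to move; king on b5.
In check: yes, from the white rook on b4.
Legal moves: Ka6, Kxb4, axb4.
Count: 3.

3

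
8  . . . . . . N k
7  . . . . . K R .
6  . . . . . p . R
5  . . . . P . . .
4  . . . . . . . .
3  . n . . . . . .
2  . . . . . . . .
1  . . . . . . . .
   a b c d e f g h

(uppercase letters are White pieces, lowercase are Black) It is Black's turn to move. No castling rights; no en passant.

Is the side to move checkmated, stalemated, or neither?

checkmate

Black to move; black king on h8.
In check: yes, from the white rook on h6.
King squares — g7: attacked by Kf7; h7: attacked by Rh6; g8: attacked by Kf7.
Legal moves for Black: none.
In check with no legal moves → checkmate.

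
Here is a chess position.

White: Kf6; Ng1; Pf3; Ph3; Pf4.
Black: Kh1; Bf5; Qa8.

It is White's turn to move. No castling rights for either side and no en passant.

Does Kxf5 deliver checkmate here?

After Kxf5: black king on h1; in check: no.
Black is not in check, so this cannot be checkmate.

no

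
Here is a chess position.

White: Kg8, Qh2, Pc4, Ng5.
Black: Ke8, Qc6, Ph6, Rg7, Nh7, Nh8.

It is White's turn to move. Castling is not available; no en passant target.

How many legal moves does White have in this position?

2

White to move; king on g8.
In check: yes, from the black rook on g7.
Legal moves: Kxh8, Kxg7.
Count: 2.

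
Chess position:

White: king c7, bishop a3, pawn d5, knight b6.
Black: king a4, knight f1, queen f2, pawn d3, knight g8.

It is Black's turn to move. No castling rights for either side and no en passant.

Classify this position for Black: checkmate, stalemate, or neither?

neither

Black to move; black king on a4.
In check: yes, from the white knight on b6.
Legal moves for Black: Kb5, Ka5, Kb3, Kxa3, Qxb6+.
Black is in check but has 5 legal moves → neither.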